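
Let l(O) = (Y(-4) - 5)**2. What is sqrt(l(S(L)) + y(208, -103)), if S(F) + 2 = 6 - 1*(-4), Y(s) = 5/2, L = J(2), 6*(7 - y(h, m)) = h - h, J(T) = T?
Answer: sqrt(53)/2 ≈ 3.6401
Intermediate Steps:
y(h, m) = 7 (y(h, m) = 7 - (h - h)/6 = 7 - 1/6*0 = 7 + 0 = 7)
L = 2
Y(s) = 5/2 (Y(s) = 5*(1/2) = 5/2)
S(F) = 8 (S(F) = -2 + (6 - 1*(-4)) = -2 + (6 + 4) = -2 + 10 = 8)
l(O) = 25/4 (l(O) = (5/2 - 5)**2 = (-5/2)**2 = 25/4)
sqrt(l(S(L)) + y(208, -103)) = sqrt(25/4 + 7) = sqrt(53/4) = sqrt(53)/2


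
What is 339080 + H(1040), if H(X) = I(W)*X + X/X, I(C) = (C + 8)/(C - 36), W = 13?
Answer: 7777023/23 ≈ 3.3813e+5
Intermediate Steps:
I(C) = (8 + C)/(-36 + C)
H(X) = 1 - 21*X/23 (H(X) = ((8 + 13)/(-36 + 13))*X + X/X = (21/(-23))*X + 1 = (-1/23*21)*X + 1 = -21*X/23 + 1 = 1 - 21*X/23)
339080 + H(1040) = 339080 + (1 - 21/23*1040) = 339080 + (1 - 21840/23) = 339080 - 21817/23 = 7777023/23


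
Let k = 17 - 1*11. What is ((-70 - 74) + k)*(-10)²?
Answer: -13800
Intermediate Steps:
k = 6 (k = 17 - 11 = 6)
((-70 - 74) + k)*(-10)² = ((-70 - 74) + 6)*(-10)² = (-144 + 6)*100 = -138*100 = -13800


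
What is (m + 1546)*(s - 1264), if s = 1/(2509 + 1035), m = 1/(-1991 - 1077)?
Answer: -21247382856105/10872992 ≈ -1.9541e+6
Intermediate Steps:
m = -1/3068 (m = 1/(-3068) = -1/3068 ≈ -0.00032595)
s = 1/3544 ≈ 0.00028217
(m + 1546)*(s - 1264) = (-1/3068 + 1546)*(1/3544 - 1264) = (4743127/3068)*(-4479615/3544) = -21247382856105/10872992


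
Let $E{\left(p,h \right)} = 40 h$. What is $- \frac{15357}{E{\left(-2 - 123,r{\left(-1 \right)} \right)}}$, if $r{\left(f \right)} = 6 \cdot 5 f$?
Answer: $\frac{5119}{400} \approx 12.798$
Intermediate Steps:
$r{\left(f \right)} = 30 f$
$- \frac{15357}{E{\left(-2 - 123,r{\left(-1 \right)} \right)}} = - \frac{15357}{40 \cdot 30 \left(-1\right)} = - \frac{15357}{40 \left(-30\right)} = - \frac{15357}{-1200} = \left(-15357\right) \left(- \frac{1}{1200}\right) = \frac{5119}{400}$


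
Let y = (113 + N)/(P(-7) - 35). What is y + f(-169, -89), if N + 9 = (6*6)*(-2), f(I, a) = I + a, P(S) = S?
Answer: -5434/21 ≈ -258.76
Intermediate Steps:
N = -81 (N = -9 + (6*6)*(-2) = -9 + 36*(-2) = -9 - 72 = -81)
y = -16/21 (y = (113 - 81)/(-7 - 35) = 32/(-42) = 32*(-1/42) = -16/21 ≈ -0.76190)
y + f(-169, -89) = -16/21 + (-169 - 89) = -16/21 - 258 = -5434/21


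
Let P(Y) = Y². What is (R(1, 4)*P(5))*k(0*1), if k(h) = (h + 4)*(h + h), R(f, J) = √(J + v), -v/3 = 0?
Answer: 0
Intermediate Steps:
v = 0 (v = -3*0 = 0)
R(f, J) = √J (R(f, J) = √(J + 0) = √J)
k(h) = 2*h*(4 + h) (k(h) = (4 + h)*(2*h) = 2*h*(4 + h))
(R(1, 4)*P(5))*k(0*1) = (√4*5²)*(2*(0*1)*(4 + 0*1)) = (2*25)*(2*0*(4 + 0)) = 50*(2*0*4) = 50*0 = 0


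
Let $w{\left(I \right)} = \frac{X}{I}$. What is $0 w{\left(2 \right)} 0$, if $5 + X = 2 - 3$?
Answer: $0$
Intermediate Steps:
$X = -6$ ($X = -5 + \left(2 - 3\right) = -5 - 1 = -6$)
$w{\left(I \right)} = - \frac{6}{I}$
$0 w{\left(2 \right)} 0 = 0 \left(- \frac{6}{2}\right) 0 = 0 \left(\left(-6\right) \frac{1}{2}\right) 0 = 0 \left(-3\right) 0 = 0 \cdot 0 = 0$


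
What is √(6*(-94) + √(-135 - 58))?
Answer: √(-564 + I*√193) ≈ 0.2925 + 23.75*I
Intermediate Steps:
√(6*(-94) + √(-135 - 58)) = √(-564 + √(-193)) = √(-564 + I*√193)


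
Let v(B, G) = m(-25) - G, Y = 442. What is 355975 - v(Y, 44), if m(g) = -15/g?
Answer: 1780092/5 ≈ 3.5602e+5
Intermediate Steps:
v(B, G) = 3/5 - G (v(B, G) = -15/(-25) - G = -15*(-1/25) - G = 3/5 - G)
355975 - v(Y, 44) = 355975 - (3/5 - 1*44) = 355975 - (3/5 - 44) = 355975 - 1*(-217/5) = 355975 + 217/5 = 1780092/5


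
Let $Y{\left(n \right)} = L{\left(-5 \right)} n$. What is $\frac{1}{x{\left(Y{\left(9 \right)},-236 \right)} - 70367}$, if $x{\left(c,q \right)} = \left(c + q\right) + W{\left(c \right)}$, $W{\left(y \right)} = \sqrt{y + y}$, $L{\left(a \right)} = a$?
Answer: $- \frac{35324}{2495569997} - \frac{3 i \sqrt{10}}{4991139994} \approx -1.4155 \cdot 10^{-5} - 1.9007 \cdot 10^{-9} i$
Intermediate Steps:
$W{\left(y \right)} = \sqrt{2} \sqrt{y}$ ($W{\left(y \right)} = \sqrt{2 y} = \sqrt{2} \sqrt{y}$)
$Y{\left(n \right)} = - 5 n$
$x{\left(c,q \right)} = c + q + \sqrt{2} \sqrt{c}$ ($x{\left(c,q \right)} = \left(c + q\right) + \sqrt{2} \sqrt{c} = c + q + \sqrt{2} \sqrt{c}$)
$\frac{1}{x{\left(Y{\left(9 \right)},-236 \right)} - 70367} = \frac{1}{\left(\left(-5\right) 9 - 236 + \sqrt{2} \sqrt{\left(-5\right) 9}\right) - 70367} = \frac{1}{\left(-45 - 236 + \sqrt{2} \sqrt{-45}\right) - 70367} = \frac{1}{\left(-45 - 236 + \sqrt{2} \cdot 3 i \sqrt{5}\right) - 70367} = \frac{1}{\left(-45 - 236 + 3 i \sqrt{10}\right) - 70367} = \frac{1}{\left(-281 + 3 i \sqrt{10}\right) - 70367} = \frac{1}{-70648 + 3 i \sqrt{10}}$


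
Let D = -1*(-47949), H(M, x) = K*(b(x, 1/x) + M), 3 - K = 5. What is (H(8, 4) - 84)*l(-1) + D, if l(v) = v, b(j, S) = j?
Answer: 48057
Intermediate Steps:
K = -2 (K = 3 - 1*5 = 3 - 5 = -2)
H(M, x) = -2*M - 2*x (H(M, x) = -2*(x + M) = -2*(M + x) = -2*M - 2*x)
D = 47949
(H(8, 4) - 84)*l(-1) + D = ((-2*8 - 2*4) - 84)*(-1) + 47949 = ((-16 - 8) - 84)*(-1) + 47949 = (-24 - 84)*(-1) + 47949 = -108*(-1) + 47949 = 108 + 47949 = 48057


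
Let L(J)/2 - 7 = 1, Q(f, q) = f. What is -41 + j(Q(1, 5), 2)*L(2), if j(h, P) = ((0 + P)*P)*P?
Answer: 87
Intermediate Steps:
L(J) = 16 (L(J) = 14 + 2*1 = 14 + 2 = 16)
j(h, P) = P³ (j(h, P) = (P*P)*P = P²*P = P³)
-41 + j(Q(1, 5), 2)*L(2) = -41 + 2³*16 = -41 + 8*16 = -41 + 128 = 87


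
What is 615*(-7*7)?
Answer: -30135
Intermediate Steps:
615*(-7*7) = 615*(-49) = -30135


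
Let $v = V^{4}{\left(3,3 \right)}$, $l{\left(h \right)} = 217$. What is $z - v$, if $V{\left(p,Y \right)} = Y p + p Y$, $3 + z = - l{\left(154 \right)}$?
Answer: $-105196$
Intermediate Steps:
$z = -220$ ($z = -3 - 217 = -220$)
$V{\left(p,Y \right)} = 2 Y p$ ($V{\left(p,Y \right)} = Y p + Y p = 2 Y p$)
$v = 104976$ ($v = \left(2 \cdot 3 \cdot 3\right)^{4} = 18^{4} = 104976$)
$z - v = -220 - 104976 = -105196$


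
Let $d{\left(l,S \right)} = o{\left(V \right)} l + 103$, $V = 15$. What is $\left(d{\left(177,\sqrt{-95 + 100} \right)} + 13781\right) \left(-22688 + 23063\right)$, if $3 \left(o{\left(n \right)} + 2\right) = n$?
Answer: $5405625$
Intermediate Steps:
$o{\left(n \right)} = -2 + \frac{n}{3}$
$d{\left(l,S \right)} = 103 + 3 l$ ($d{\left(l,S \right)} = \left(-2 + \frac{1}{3} \cdot 15\right) l + 103 = \left(-2 + 5\right) l + 103 = 3 l + 103 = 103 + 3 l$)
$\left(d{\left(177,\sqrt{-95 + 100} \right)} + 13781\right) \left(-22688 + 23063\right) = \left(\left(103 + 3 \cdot 177\right) + 13781\right) \left(-22688 + 23063\right) = \left(\left(103 + 531\right) + 13781\right) 375 = \left(634 + 13781\right) 375 = 14415 \cdot 375 = 5405625$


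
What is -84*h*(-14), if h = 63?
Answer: 74088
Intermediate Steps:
-84*h*(-14) = -84*63*(-14) = -5292*(-14) = 74088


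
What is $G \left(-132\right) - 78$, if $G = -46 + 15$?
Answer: $4014$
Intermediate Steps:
$G = -31$
$G \left(-132\right) - 78 = \left(-31\right) \left(-132\right) - 78 = 4092 - 78 = 4014$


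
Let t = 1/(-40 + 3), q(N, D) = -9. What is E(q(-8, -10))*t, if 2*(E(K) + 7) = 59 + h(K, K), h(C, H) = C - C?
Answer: -45/74 ≈ -0.60811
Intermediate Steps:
h(C, H) = 0
t = -1/37 (t = 1/(-37) = -1/37 ≈ -0.027027)
E(K) = 45/2 (E(K) = -7 + (59 + 0)/2 = -7 + (1/2)*59 = -7 + 59/2 = 45/2)
E(q(-8, -10))*t = (45/2)*(-1/37) = -45/74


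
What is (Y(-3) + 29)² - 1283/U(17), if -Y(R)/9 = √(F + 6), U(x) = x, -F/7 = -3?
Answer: 50193/17 - 1566*√3 ≈ 240.14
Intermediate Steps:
F = 21 (F = -7*(-3) = 21)
Y(R) = -27*√3 (Y(R) = -9*√(21 + 6) = -27*√3)
(Y(-3) + 29)² - 1283/U(17) = (-27*√3 + 29)² - 1283/17 = (29 - 27*√3)² - 1283/17 = -1283/17 + (29 - 27*√3)²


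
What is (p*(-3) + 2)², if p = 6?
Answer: 256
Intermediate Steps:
(p*(-3) + 2)² = (6*(-3) + 2)² = (-18 + 2)² = (-16)² = 256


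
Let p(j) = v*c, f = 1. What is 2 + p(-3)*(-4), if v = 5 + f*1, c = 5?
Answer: -118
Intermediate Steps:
v = 6 (v = 5 + 1*1 = 5 + 1 = 6)
p(j) = 30 (p(j) = 6*5 = 30)
2 + p(-3)*(-4) = 2 + 30*(-4) = 2 - 120 = -118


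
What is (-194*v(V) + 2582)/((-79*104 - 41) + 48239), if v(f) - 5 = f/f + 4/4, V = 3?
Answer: 612/19991 ≈ 0.030614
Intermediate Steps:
v(f) = 7 (v(f) = 5 + (f/f + 4/4) = 5 + (1 + 4*(1/4)) = 5 + (1 + 1) = 5 + 2 = 7)
(-194*v(V) + 2582)/((-79*104 - 41) + 48239) = (-194*7 + 2582)/((-79*104 - 41) + 48239) = (-1358 + 2582)/((-8216 - 41) + 48239) = 1224/(-8257 + 48239) = 1224/39982 = 1224*(1/39982) = 612/19991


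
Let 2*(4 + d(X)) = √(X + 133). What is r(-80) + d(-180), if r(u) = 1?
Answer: -3 + I*√47/2 ≈ -3.0 + 3.4278*I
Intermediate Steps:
d(X) = -4 + √(133 + X)/2 (d(X) = -4 + √(X + 133)/2 = -4 + √(133 + X)/2)
r(-80) + d(-180) = 1 + (-4 + √(133 - 180)/2) = 1 + (-4 + √(-47)/2) = 1 + (-4 + (I*√47)/2) = 1 + (-4 + I*√47/2) = -3 + I*√47/2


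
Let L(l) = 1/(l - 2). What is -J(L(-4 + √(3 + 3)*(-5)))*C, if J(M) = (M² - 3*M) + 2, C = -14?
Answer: 28147/1083 + 1925*√6/1083 ≈ 30.344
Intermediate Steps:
L(l) = 1/(-2 + l)
J(M) = 2 + M² - 3*M
-J(L(-4 + √(3 + 3)*(-5)))*C = -(2 + (1/(-2 + (-4 + √(3 + 3)*(-5))))² - 3/(-2 + (-4 + √(3 + 3)*(-5))))*(-14) = -(2 + (1/(-2 + (-4 + √6*(-5))))² - 3/(-2 + (-4 + √6*(-5))))*(-14) = -(2 + (1/(-2 + (-4 - 5*√6)))² - 3/(-2 + (-4 - 5*√6)))*(-14) = -(2 + (1/(-6 - 5*√6))² - 3/(-6 - 5*√6))*(-14) = -(2 + (-6 - 5*√6)⁻² - 3/(-6 - 5*√6))*(-14) = -(-28 - 14/(-6 - 5*√6)² + 42/(-6 - 5*√6)) = 28 - 42/(-6 - 5*√6) + 14/(-6 - 5*√6)²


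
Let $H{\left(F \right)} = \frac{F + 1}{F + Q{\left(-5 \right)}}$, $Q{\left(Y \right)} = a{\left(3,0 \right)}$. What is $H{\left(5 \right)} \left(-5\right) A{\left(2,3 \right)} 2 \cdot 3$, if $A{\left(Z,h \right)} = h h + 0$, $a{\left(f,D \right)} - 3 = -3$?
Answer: $-324$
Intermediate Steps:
$a{\left(f,D \right)} = 0$ ($a{\left(f,D \right)} = 3 - 3 = 0$)
$A{\left(Z,h \right)} = h^{2}$ ($A{\left(Z,h \right)} = h^{2} + 0 = h^{2}$)
$Q{\left(Y \right)} = 0$
$H{\left(F \right)} = \frac{1 + F}{F}$ ($H{\left(F \right)} = \frac{F + 1}{F + 0} = \frac{1 + F}{F}$)
$H{\left(5 \right)} \left(-5\right) A{\left(2,3 \right)} 2 \cdot 3 = \frac{1 + 5}{5} \left(-5\right) 3^{2} \cdot 2 \cdot 3 = \frac{1}{5} \cdot 6 \left(-5\right) 9 \cdot 6 = \frac{6}{5} \left(-5\right) 54 = \left(-6\right) 54 = -324$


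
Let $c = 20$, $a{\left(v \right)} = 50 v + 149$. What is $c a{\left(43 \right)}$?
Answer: $45980$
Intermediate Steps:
$a{\left(v \right)} = 149 + 50 v$
$c a{\left(43 \right)} = 20 \left(149 + 50 \cdot 43\right) = 20 \left(149 + 2150\right) = 20 \cdot 2299 = 45980$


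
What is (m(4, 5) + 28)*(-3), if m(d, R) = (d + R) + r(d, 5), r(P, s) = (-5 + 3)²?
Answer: -123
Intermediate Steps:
r(P, s) = 4 (r(P, s) = (-2)² = 4)
m(d, R) = 4 + R + d (m(d, R) = (d + R) + 4 = (R + d) + 4 = 4 + R + d)
(m(4, 5) + 28)*(-3) = ((4 + 5 + 4) + 28)*(-3) = (13 + 28)*(-3) = 41*(-3) = -123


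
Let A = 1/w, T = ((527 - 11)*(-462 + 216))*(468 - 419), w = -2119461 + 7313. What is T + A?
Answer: -13137273307873/2112148 ≈ -6.2199e+6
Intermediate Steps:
w = -2112148
T = -6219864 (T = (516*(-246))*49 = -126936*49 = -6219864)
A = -1/2112148 (A = 1/(-2112148) = -1/2112148 ≈ -4.7345e-7)
T + A = -6219864 - 1/2112148 = -13137273307873/2112148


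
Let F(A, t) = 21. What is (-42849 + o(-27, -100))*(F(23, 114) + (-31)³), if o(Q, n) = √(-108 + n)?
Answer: 1275614730 - 119080*I*√13 ≈ 1.2756e+9 - 4.2935e+5*I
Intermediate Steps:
(-42849 + o(-27, -100))*(F(23, 114) + (-31)³) = (-42849 + √(-108 - 100))*(21 + (-31)³) = (-42849 + √(-208))*(21 - 29791) = (-42849 + 4*I*√13)*(-29770) = 1275614730 - 119080*I*√13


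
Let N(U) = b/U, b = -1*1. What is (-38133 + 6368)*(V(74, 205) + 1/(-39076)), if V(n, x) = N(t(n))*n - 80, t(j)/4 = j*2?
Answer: 198910238215/78152 ≈ 2.5452e+6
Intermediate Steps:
b = -1
t(j) = 8*j (t(j) = 4*(j*2) = 4*(2*j) = 8*j)
N(U) = -1/U
V(n, x) = -641/8 (V(n, x) = (-1/(8*n))*n - 80 = -⅛ - 80 = -641/8)
(-38133 + 6368)*(V(74, 205) + 1/(-39076)) = (-38133 + 6368)*(-641/8 + 1/(-39076)) = -31765*(-641/8 - 1/39076) = -31765*(-6261931/78152) = 198910238215/78152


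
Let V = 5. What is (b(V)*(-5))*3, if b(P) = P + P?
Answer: -150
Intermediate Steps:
b(P) = 2*P
(b(V)*(-5))*3 = ((2*5)*(-5))*3 = (10*(-5))*3 = -50*3 = -150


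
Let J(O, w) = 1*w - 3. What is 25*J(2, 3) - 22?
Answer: -22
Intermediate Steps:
J(O, w) = -3 + w (J(O, w) = w - 3 = -3 + w)
25*J(2, 3) - 22 = 25*(-3 + 3) - 22 = 25*0 - 22 = 0 - 22 = -22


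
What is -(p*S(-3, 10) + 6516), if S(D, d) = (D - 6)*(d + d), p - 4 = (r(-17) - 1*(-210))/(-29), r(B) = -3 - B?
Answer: -208404/29 ≈ -7186.3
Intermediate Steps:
p = -108/29 (p = 4 + ((-3 - 1*(-17)) - 1*(-210))/(-29) = 4 + ((-3 + 17) + 210)*(-1/29) = 4 + (14 + 210)*(-1/29) = 4 + 224*(-1/29) = 4 - 224/29 = -108/29 ≈ -3.7241)
S(D, d) = 2*d*(-6 + D) (S(D, d) = (-6 + D)*(2*d) = 2*d*(-6 + D))
-(p*S(-3, 10) + 6516) = -(-216*10*(-6 - 3)/29 + 6516) = -(-216*10*(-9)/29 + 6516) = -(-108/29*(-180) + 6516) = -(19440/29 + 6516) = -1*208404/29 = -208404/29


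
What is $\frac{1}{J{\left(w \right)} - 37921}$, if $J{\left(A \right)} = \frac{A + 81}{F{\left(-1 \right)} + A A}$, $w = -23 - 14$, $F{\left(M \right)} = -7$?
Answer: $- \frac{681}{25824179} \approx -2.6371 \cdot 10^{-5}$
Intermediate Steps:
$w = -37$ ($w = -23 - 14 = -37$)
$J{\left(A \right)} = \frac{81 + A}{-7 + A^{2}}$ ($J{\left(A \right)} = \frac{A + 81}{-7 + A A} = \frac{81 + A}{-7 + A^{2}}$)
$\frac{1}{J{\left(w \right)} - 37921} = \frac{1}{\frac{81 - 37}{-7 + \left(-37\right)^{2}} - 37921} = \frac{1}{\frac{1}{-7 + 1369} \cdot 44 - 37921} = \frac{1}{\frac{1}{1362} \cdot 44 - 37921} = \frac{1}{\frac{22}{681} - 37921} = \frac{1}{- \frac{25824179}{681}} = - \frac{681}{25824179}$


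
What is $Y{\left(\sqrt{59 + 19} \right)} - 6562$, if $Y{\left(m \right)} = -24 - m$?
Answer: $-6586 - \sqrt{78} \approx -6594.8$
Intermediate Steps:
$Y{\left(\sqrt{59 + 19} \right)} - 6562 = \left(-24 - \sqrt{59 + 19}\right) - 6562 = \left(-24 - \sqrt{78}\right) - 6562 = -6586 - \sqrt{78}$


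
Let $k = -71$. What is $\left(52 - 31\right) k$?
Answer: $-1491$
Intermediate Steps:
$\left(52 - 31\right) k = \left(52 - 31\right) \left(-71\right) = 21 \left(-71\right) = -1491$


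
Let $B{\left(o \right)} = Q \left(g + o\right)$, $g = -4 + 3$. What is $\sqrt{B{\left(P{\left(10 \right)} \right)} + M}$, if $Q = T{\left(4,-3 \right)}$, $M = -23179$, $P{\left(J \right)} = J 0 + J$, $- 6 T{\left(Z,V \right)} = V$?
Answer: $\frac{i \sqrt{92698}}{2} \approx 152.23 i$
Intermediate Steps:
$T{\left(Z,V \right)} = - \frac{V}{6}$
$P{\left(J \right)} = J$ ($P{\left(J \right)} = 0 + J = J$)
$Q = \frac{1}{2}$ ($Q = \left(- \frac{1}{6}\right) \left(-3\right) = \frac{1}{2} \approx 0.5$)
$g = -1$
$B{\left(o \right)} = - \frac{1}{2} + \frac{o}{2}$ ($B{\left(o \right)} = \frac{-1 + o}{2} = - \frac{1}{2} + \frac{o}{2}$)
$\sqrt{B{\left(P{\left(10 \right)} \right)} + M} = \sqrt{\left(- \frac{1}{2} + \frac{1}{2} \cdot 10\right) - 23179} = \sqrt{\left(- \frac{1}{2} + 5\right) - 23179} = \sqrt{\frac{9}{2} - 23179} = \sqrt{- \frac{46349}{2}} = \frac{i \sqrt{92698}}{2}$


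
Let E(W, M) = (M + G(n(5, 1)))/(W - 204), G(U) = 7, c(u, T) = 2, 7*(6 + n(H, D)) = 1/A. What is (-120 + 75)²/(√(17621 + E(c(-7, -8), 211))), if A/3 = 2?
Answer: 675*√44935203/296602 ≈ 15.255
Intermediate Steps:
A = 6 (A = 3*2 = 6)
n(H, D) = -251/42 (n(H, D) = -6 + (⅐)/6 = -6 + (⅐)*(⅙) = -6 + 1/42 = -251/42)
E(W, M) = (7 + M)/(-204 + W) (E(W, M) = (M + 7)/(W - 204) = (7 + M)/(-204 + W))
(-120 + 75)²/(√(17621 + E(c(-7, -8), 211))) = (-120 + 75)²/(√(17621 + (7 + 211)/(-204 + 2))) = (-45)²/(√(17621 + 218/(-202))) = 2025/(√(17621 - 1/202*218)) = 2025/(√(17621 - 109/101)) = 2025/(√(1779612/101)) = 2025/((2*√44935203/101)) = 2025*(√44935203/889806) = 675*√44935203/296602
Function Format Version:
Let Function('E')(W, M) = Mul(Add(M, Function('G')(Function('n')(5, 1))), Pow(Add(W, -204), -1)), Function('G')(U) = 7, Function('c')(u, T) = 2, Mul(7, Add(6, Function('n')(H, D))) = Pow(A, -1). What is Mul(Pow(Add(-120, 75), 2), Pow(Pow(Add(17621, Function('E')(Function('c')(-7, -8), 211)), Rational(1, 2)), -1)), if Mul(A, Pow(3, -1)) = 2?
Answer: Mul(Rational(675, 296602), Pow(44935203, Rational(1, 2))) ≈ 15.255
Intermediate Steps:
A = 6 (A = Mul(3, 2) = 6)
Function('n')(H, D) = Rational(-251, 42) (Function('n')(H, D) = Add(-6, Mul(Rational(1, 7), Pow(6, -1))) = Add(-6, Mul(Rational(1, 7), Rational(1, 6))) = Add(-6, Rational(1, 42)) = Rational(-251, 42))
Function('E')(W, M) = Mul(Pow(Add(-204, W), -1), Add(7, M)) (Function('E')(W, M) = Mul(Add(M, 7), Pow(Add(W, -204), -1)) = Mul(Add(7, M), Pow(Add(-204, W), -1)) = Mul(Pow(Add(-204, W), -1), Add(7, M)))
Mul(Pow(Add(-120, 75), 2), Pow(Pow(Add(17621, Function('E')(Function('c')(-7, -8), 211)), Rational(1, 2)), -1)) = Mul(Pow(Add(-120, 75), 2), Pow(Pow(Add(17621, Mul(Pow(Add(-204, 2), -1), Add(7, 211))), Rational(1, 2)), -1)) = Mul(Pow(-45, 2), Pow(Pow(Add(17621, Mul(Pow(-202, -1), 218)), Rational(1, 2)), -1)) = Mul(2025, Pow(Pow(Add(17621, Mul(Rational(-1, 202), 218)), Rational(1, 2)), -1)) = Mul(2025, Pow(Pow(Add(17621, Rational(-109, 101)), Rational(1, 2)), -1)) = Mul(2025, Pow(Pow(Rational(1779612, 101), Rational(1, 2)), -1)) = Mul(2025, Pow(Mul(Rational(2, 101), Pow(44935203, Rational(1, 2))), -1)) = Mul(2025, Mul(Rational(1, 889806), Pow(44935203, Rational(1, 2)))) = Mul(Rational(675, 296602), Pow(44935203, Rational(1, 2)))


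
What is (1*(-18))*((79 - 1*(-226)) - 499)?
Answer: 3492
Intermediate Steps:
(1*(-18))*((79 - 1*(-226)) - 499) = -18*((79 + 226) - 499) = -18*(305 - 499) = -18*(-194) = 3492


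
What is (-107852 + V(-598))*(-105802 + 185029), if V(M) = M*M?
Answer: 19787101704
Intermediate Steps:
V(M) = M**2
(-107852 + V(-598))*(-105802 + 185029) = (-107852 + (-598)**2)*(-105802 + 185029) = (-107852 + 357604)*79227 = 249752*79227 = 19787101704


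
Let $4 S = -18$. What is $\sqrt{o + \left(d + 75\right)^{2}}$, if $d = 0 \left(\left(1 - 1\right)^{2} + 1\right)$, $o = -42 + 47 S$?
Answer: $\frac{\sqrt{21486}}{2} \approx 73.291$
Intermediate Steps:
$S = - \frac{9}{2}$ ($S = \frac{1}{4} \left(-18\right) = - \frac{9}{2} \approx -4.5$)
$o = - \frac{507}{2}$ ($o = -42 + 47 \left(- \frac{9}{2}\right) = -42 - \frac{423}{2} = - \frac{507}{2} \approx -253.5$)
$d = 0$ ($d = 0 \left(0^{2} + 1\right) = 0 \left(0 + 1\right) = 0 \cdot 1 = 0$)
$\sqrt{o + \left(d + 75\right)^{2}} = \sqrt{- \frac{507}{2} + \left(0 + 75\right)^{2}} = \sqrt{- \frac{507}{2} + 75^{2}} = \sqrt{- \frac{507}{2} + 5625} = \sqrt{\frac{10743}{2}} = \frac{\sqrt{21486}}{2}$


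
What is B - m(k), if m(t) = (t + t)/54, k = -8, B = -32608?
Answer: -880408/27 ≈ -32608.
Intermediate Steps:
m(t) = t/27 (m(t) = (2*t)*(1/54) = t/27)
B - m(k) = -32608 - (-8)/27 = -32608 - 1*(-8/27) = -32608 + 8/27 = -880408/27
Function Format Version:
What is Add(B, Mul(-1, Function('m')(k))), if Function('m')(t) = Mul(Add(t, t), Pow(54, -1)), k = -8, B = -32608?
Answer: Rational(-880408, 27) ≈ -32608.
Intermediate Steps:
Function('m')(t) = Mul(Rational(1, 27), t) (Function('m')(t) = Mul(Mul(2, t), Rational(1, 54)) = Mul(Rational(1, 27), t))
Add(B, Mul(-1, Function('m')(k))) = Add(-32608, Mul(-1, Mul(Rational(1, 27), -8))) = Add(-32608, Mul(-1, Rational(-8, 27))) = Add(-32608, Rational(8, 27)) = Rational(-880408, 27)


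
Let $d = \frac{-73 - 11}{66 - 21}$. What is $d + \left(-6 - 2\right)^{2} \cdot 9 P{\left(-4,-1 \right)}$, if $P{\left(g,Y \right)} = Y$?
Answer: $- \frac{8668}{15} \approx -577.87$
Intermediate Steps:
$d = - \frac{28}{15}$ ($d = - \frac{84}{45} = \left(-84\right) \frac{1}{45} = - \frac{28}{15} \approx -1.8667$)
$d + \left(-6 - 2\right)^{2} \cdot 9 P{\left(-4,-1 \right)} = - \frac{28}{15} + \left(-6 - 2\right)^{2} \cdot 9 \left(-1\right) = - \frac{28}{15} + \left(-8\right)^{2} \left(-9\right) = - \frac{28}{15} + 64 \left(-9\right) = - \frac{28}{15} - 576 = - \frac{8668}{15}$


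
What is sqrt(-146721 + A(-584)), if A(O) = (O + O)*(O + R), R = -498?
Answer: sqrt(1117055) ≈ 1056.9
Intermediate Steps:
A(O) = 2*O*(-498 + O) (A(O) = (O + O)*(O - 498) = (2*O)*(-498 + O) = 2*O*(-498 + O))
sqrt(-146721 + A(-584)) = sqrt(-146721 + 2*(-584)*(-498 - 584)) = sqrt(-146721 + 2*(-584)*(-1082)) = sqrt(-146721 + 1263776) = sqrt(1117055)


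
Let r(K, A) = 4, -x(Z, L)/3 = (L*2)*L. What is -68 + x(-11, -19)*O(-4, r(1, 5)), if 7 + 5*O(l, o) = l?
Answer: 23486/5 ≈ 4697.2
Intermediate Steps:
x(Z, L) = -6*L**2 (x(Z, L) = -3*L*2*L = -3*2*L*L = -6*L**2)
O(l, o) = -7/5 + l/5
-68 + x(-11, -19)*O(-4, r(1, 5)) = -68 + (-6*(-19)**2)*(-7/5 + (1/5)*(-4)) = -68 + (-6*361)*(-7/5 - 4/5) = -68 - 2166*(-11/5) = -68 + 23826/5 = 23486/5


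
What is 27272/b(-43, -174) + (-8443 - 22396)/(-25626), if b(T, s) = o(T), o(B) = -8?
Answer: -87328195/25626 ≈ -3407.8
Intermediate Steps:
b(T, s) = -8
27272/b(-43, -174) + (-8443 - 22396)/(-25626) = 27272/(-8) + (-8443 - 22396)/(-25626) = 27272*(-⅛) - 30839*(-1/25626) = -3409 + 30839/25626 = -87328195/25626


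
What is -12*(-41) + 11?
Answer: 503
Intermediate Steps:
-12*(-41) + 11 = 492 + 11 = 503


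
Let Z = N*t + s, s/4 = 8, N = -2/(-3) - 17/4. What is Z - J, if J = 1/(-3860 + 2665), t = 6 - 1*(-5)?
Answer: -106343/14340 ≈ -7.4158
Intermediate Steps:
N = -43/12 (N = -2*(-1/3) - 17*1/4 = 2/3 - 17/4 = -43/12 ≈ -3.5833)
t = 11 (t = 6 + 5 = 11)
s = 32 (s = 4*8 = 32)
J = -1/1195 (J = 1/(-1195) = -1/1195 ≈ -0.00083682)
Z = -89/12 (Z = -43/12*11 + 32 = -473/12 + 32 = -89/12 ≈ -7.4167)
Z - J = -89/12 - 1*(-1/1195) = -89/12 + 1/1195 = -106343/14340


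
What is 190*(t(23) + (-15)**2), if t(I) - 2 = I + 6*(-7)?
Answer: 39520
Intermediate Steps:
t(I) = -40 + I (t(I) = 2 + (I + 6*(-7)) = 2 + (I - 42) = 2 + (-42 + I) = -40 + I)
190*(t(23) + (-15)**2) = 190*((-40 + 23) + (-15)**2) = 190*(-17 + 225) = 190*208 = 39520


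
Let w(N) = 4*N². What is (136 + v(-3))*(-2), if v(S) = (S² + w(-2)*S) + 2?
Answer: -198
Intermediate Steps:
v(S) = 2 + S² + 16*S (v(S) = (S² + (4*(-2)²)*S) + 2 = (S² + (4*4)*S) + 2 = (S² + 16*S) + 2 = 2 + S² + 16*S)
(136 + v(-3))*(-2) = (136 + (2 + (-3)² + 16*(-3)))*(-2) = (136 + (2 + 9 - 48))*(-2) = (136 - 37)*(-2) = 99*(-2) = -198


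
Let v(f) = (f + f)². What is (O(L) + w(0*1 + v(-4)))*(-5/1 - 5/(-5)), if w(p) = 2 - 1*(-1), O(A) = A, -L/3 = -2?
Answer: -36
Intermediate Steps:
L = 6 (L = -3*(-2) = 6)
v(f) = 4*f² (v(f) = (2*f)² = 4*f²)
w(p) = 3 (w(p) = 2 + 1 = 3)
(O(L) + w(0*1 + v(-4)))*(-5/1 - 5/(-5)) = (6 + 3)*(-5/1 - 5/(-5)) = 9*(-5*1 - 5*(-⅕)) = 9*(-5 + 1) = 9*(-4) = -36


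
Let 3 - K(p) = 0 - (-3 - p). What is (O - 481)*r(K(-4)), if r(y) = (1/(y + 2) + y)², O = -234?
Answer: -446875/36 ≈ -12413.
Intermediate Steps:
K(p) = -p (K(p) = 3 - (0 - (-3 - p)) = 3 - (0 + (3 + p)) = 3 - (3 + p) = 3 + (-3 - p) = -p)
r(y) = (y + 1/(2 + y))² (r(y) = (1/(2 + y) + y)² = (y + 1/(2 + y))²)
(O - 481)*r(K(-4)) = (-234 - 481)*((1 + (-1*(-4))² + 2*(-1*(-4)))²/(2 - 1*(-4))²) = -715*(1 + 4² + 2*4)²/(2 + 4)² = -715*(1 + 16 + 8)²/6² = -715*25²/36 = -715*625/36 = -446875/36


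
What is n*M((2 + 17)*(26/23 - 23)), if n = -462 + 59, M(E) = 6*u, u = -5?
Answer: 12090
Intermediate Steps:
M(E) = -30 (M(E) = 6*(-5) = -30)
n = -403
n*M((2 + 17)*(26/23 - 23)) = -403*(-30) = 12090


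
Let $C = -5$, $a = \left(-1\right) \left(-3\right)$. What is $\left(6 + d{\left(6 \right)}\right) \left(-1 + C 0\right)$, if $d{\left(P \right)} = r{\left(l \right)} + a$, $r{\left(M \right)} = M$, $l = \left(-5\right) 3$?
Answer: $6$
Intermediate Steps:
$l = -15$
$a = 3$
$d{\left(P \right)} = -12$ ($d{\left(P \right)} = -15 + 3 = -12$)
$\left(6 + d{\left(6 \right)}\right) \left(-1 + C 0\right) = \left(6 - 12\right) \left(-1 - 0\right) = - 6 \left(-1 + 0\right) = \left(-6\right) \left(-1\right) = 6$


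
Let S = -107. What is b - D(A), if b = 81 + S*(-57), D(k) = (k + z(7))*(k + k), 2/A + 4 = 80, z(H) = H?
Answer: 4461693/722 ≈ 6179.6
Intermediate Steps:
A = 1/38 (A = 2/(-4 + 80) = 2/76 = 2*(1/76) = 1/38 ≈ 0.026316)
D(k) = 2*k*(7 + k) (D(k) = (k + 7)*(k + k) = (7 + k)*(2*k) = 2*k*(7 + k))
b = 6180 (b = 81 - 107*(-57) = 81 + 6099 = 6180)
b - D(A) = 6180 - 2*(7 + 1/38)/38 = 6180 - 2*267/(38*38) = 6180 - 1*267/722 = 6180 - 267/722 = 4461693/722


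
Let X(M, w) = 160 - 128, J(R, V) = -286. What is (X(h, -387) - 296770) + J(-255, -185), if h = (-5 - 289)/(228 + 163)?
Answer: -297024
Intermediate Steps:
h = -294/391 ≈ -0.75192
X(M, w) = 32
(X(h, -387) - 296770) + J(-255, -185) = (32 - 296770) - 286 = -296738 - 286 = -297024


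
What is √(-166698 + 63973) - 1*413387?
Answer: -413387 + 5*I*√4109 ≈ -4.1339e+5 + 320.51*I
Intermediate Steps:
√(-166698 + 63973) - 1*413387 = √(-102725) - 413387 = 5*I*√4109 - 413387 = -413387 + 5*I*√4109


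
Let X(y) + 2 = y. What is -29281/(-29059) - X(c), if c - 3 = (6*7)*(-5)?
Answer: 6102612/29059 ≈ 210.01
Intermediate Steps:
c = -207 (c = 3 + (6*7)*(-5) = 3 + 42*(-5) = 3 - 210 = -207)
X(y) = -2 + y
-29281/(-29059) - X(c) = -29281/(-29059) - (-2 - 207) = -29281*(-1/29059) - 1*(-209) = 29281/29059 + 209 = 6102612/29059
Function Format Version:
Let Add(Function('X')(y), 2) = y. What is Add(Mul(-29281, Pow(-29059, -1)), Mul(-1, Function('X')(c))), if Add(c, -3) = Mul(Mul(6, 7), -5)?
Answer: Rational(6102612, 29059) ≈ 210.01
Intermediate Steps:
c = -207 (c = Add(3, Mul(Mul(6, 7), -5)) = Add(3, Mul(42, -5)) = Add(3, -210) = -207)
Function('X')(y) = Add(-2, y)
Add(Mul(-29281, Pow(-29059, -1)), Mul(-1, Function('X')(c))) = Add(Mul(-29281, Pow(-29059, -1)), Mul(-1, Add(-2, -207))) = Add(Mul(-29281, Rational(-1, 29059)), Mul(-1, -209)) = Add(Rational(29281, 29059), 209) = Rational(6102612, 29059)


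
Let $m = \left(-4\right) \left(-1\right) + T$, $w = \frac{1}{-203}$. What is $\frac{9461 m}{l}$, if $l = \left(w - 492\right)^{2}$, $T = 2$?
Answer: $\frac{2339270094}{9975415129} \approx 0.2345$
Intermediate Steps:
$w = - \frac{1}{203} \approx -0.0049261$
$m = 6$ ($m = \left(-4\right) \left(-1\right) + 2 = 4 + 2 = 6$)
$l = \frac{9975415129}{41209}$ ($l = \left(- \frac{1}{203} - 492\right)^{2} = \left(- \frac{99877}{203}\right)^{2} = \frac{9975415129}{41209} \approx 2.4207 \cdot 10^{5}$)
$\frac{9461 m}{l} = \frac{9461 \cdot 6}{\frac{9975415129}{41209}} = 56766 \cdot \frac{41209}{9975415129} = \frac{2339270094}{9975415129}$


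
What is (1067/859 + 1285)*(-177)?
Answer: -195564114/859 ≈ -2.2766e+5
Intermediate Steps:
(1067/859 + 1285)*(-177) = (1104882/859)*(-177) = -195564114/859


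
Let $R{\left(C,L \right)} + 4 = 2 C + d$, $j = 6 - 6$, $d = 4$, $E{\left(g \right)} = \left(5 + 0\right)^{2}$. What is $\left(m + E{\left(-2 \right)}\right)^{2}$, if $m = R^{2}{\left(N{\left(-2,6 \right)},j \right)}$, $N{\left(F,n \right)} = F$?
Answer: $1681$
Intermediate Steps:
$E{\left(g \right)} = 25$ ($E{\left(g \right)} = 5^{2} = 25$)
$j = 0$ ($j = 6 - 6 = 0$)
$R{\left(C,L \right)} = 2 C$ ($R{\left(C,L \right)} = -4 + \left(2 C + 4\right) = -4 + \left(4 + 2 C\right) = 2 C$)
$m = 16$ ($m = \left(2 \left(-2\right)\right)^{2} = \left(-4\right)^{2} = 16$)
$\left(m + E{\left(-2 \right)}\right)^{2} = \left(16 + 25\right)^{2} = 41^{2} = 1681$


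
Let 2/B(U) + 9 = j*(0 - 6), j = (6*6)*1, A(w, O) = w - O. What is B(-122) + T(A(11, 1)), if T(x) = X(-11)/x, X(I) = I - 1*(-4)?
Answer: -319/450 ≈ -0.70889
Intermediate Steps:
X(I) = 4 + I (X(I) = I + 4 = 4 + I)
j = 36 (j = 36*1 = 36)
T(x) = -7/x (T(x) = (4 - 11)/x = -7/x)
B(U) = -2/225 (B(U) = 2/(-9 + 36*(0 - 6)) = 2/(-9 + 36*(-6)) = 2/(-9 - 216) = 2/(-225) = 2*(-1/225) = -2/225)
B(-122) + T(A(11, 1)) = -2/225 - 7/(11 - 1*1) = -2/225 - 7/(11 - 1) = -2/225 - 7/10 = -319/450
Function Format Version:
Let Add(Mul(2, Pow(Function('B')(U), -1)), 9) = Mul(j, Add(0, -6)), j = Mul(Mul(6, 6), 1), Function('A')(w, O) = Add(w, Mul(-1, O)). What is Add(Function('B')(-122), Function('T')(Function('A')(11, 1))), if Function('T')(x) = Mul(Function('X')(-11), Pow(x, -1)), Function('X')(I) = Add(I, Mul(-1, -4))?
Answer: Rational(-319, 450) ≈ -0.70889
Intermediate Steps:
Function('X')(I) = Add(4, I) (Function('X')(I) = Add(I, 4) = Add(4, I))
j = 36 (j = Mul(36, 1) = 36)
Function('T')(x) = Mul(-7, Pow(x, -1)) (Function('T')(x) = Mul(Add(4, -11), Pow(x, -1)) = Mul(-7, Pow(x, -1)))
Function('B')(U) = Rational(-2, 225) (Function('B')(U) = Mul(2, Pow(Add(-9, Mul(36, Add(0, -6))), -1)) = Mul(2, Pow(Add(-9, Mul(36, -6)), -1)) = Mul(2, Pow(Add(-9, -216), -1)) = Mul(2, Pow(-225, -1)) = Mul(2, Rational(-1, 225)) = Rational(-2, 225))
Add(Function('B')(-122), Function('T')(Function('A')(11, 1))) = Add(Rational(-2, 225), Mul(-7, Pow(Add(11, Mul(-1, 1)), -1))) = Add(Rational(-2, 225), Mul(-7, Pow(Add(11, -1), -1))) = Add(Rational(-2, 225), Mul(-7, Pow(10, -1))) = Add(Rational(-2, 225), Mul(-7, Rational(1, 10))) = Add(Rational(-2, 225), Rational(-7, 10)) = Rational(-319, 450)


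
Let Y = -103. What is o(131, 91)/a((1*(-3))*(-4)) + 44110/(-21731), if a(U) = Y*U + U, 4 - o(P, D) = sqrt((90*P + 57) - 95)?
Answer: -13519391/6649686 + sqrt(2938)/612 ≈ -1.9445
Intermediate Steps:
o(P, D) = 4 - sqrt(-38 + 90*P) (o(P, D) = 4 - sqrt((90*P + 57) - 95) = 4 - sqrt((57 + 90*P) - 95) = 4 - sqrt(-38 + 90*P))
a(U) = -102*U (a(U) = -103*U + U = -102*U)
o(131, 91)/a((1*(-3))*(-4)) + 44110/(-21731) = (4 - sqrt(-38 + 90*131))/((-102*1*(-3)*(-4))) + 44110/(-21731) = (4 - sqrt(-38 + 11790))/((-(-306)*(-4))) + 44110*(-1/21731) = (4 - sqrt(11752))/((-102*12)) - 44110/21731 = (4 - 2*sqrt(2938))/(-1224) - 44110/21731 = (4 - 2*sqrt(2938))*(-1/1224) - 44110/21731 = (-1/306 + sqrt(2938)/612) - 44110/21731 = -13519391/6649686 + sqrt(2938)/612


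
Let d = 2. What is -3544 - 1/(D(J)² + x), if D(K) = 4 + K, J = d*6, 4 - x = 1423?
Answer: -4121671/1163 ≈ -3544.0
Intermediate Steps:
x = -1419 (x = 4 - 1*1423 = 4 - 1423 = -1419)
J = 12 (J = 2*6 = 12)
-3544 - 1/(D(J)² + x) = -3544 - 1/((4 + 12)² - 1419) = -3544 - 1/(16² - 1419) = -3544 - 1/(256 - 1419) = -3544 - 1/(-1163) = -3544 - 1*(-1/1163) = -3544 + 1/1163 = -4121671/1163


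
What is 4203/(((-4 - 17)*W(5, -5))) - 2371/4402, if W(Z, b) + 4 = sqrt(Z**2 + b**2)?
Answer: -12616553/523838 - 7005*sqrt(2)/238 ≈ -65.709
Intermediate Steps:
W(Z, b) = -4 + sqrt(Z**2 + b**2)
4203/(((-4 - 17)*W(5, -5))) - 2371/4402 = 4203/(((-4 - 17)*(-4 + sqrt(5**2 + (-5)**2)))) - 2371/4402 = 4203/((-21*(-4 + sqrt(25 + 25)))) - 2371*1/4402 = 4203/((-21*(-4 + sqrt(50)))) - 2371/4402 = 4203/((-21*(-4 + 5*sqrt(2)))) - 2371/4402 = 4203/(84 - 105*sqrt(2)) - 2371/4402 = -2371/4402 + 4203/(84 - 105*sqrt(2))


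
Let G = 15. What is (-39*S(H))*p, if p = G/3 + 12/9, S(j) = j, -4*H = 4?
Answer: 247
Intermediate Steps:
H = -1 (H = -¼*4 = -1)
p = 19/3 (p = 15/3 + 12/9 = 15*(⅓) + 12*(⅑) = 5 + 4/3 = 19/3 ≈ 6.3333)
(-39*S(H))*p = -39*(-1)*(19/3) = 39*(19/3) = 247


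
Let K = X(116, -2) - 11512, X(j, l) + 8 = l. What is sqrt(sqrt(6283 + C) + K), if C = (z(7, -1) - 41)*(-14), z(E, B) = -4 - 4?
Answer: sqrt(-11522 + sqrt(6969)) ≈ 106.95*I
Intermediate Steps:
X(j, l) = -8 + l
z(E, B) = -8
C = 686 (C = (-8 - 41)*(-14) = -49*(-14) = 686)
K = -11522 (K = (-8 - 2) - 11512 = -10 - 11512 = -11522)
sqrt(sqrt(6283 + C) + K) = sqrt(sqrt(6283 + 686) - 11522) = sqrt(sqrt(6969) - 11522) = sqrt(-11522 + sqrt(6969))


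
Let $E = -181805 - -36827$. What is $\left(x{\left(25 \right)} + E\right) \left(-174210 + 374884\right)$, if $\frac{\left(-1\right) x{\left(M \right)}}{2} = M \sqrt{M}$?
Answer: $-29143483672$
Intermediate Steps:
$E = -144978$ ($E = -181805 + 36827 = -144978$)
$x{\left(M \right)} = - 2 M^{\frac{3}{2}}$ ($x{\left(M \right)} = - 2 M \sqrt{M} = - 2 M^{\frac{3}{2}}$)
$\left(x{\left(25 \right)} + E\right) \left(-174210 + 374884\right) = \left(- 2 \cdot 25^{\frac{3}{2}} - 144978\right) \left(-174210 + 374884\right) = \left(\left(-2\right) 125 - 144978\right) 200674 = \left(-250 - 144978\right) 200674 = \left(-145228\right) 200674 = -29143483672$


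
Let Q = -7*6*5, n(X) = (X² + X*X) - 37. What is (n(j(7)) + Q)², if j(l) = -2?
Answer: 57121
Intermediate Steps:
n(X) = -37 + 2*X² (n(X) = (X² + X²) - 37 = 2*X² - 37 = -37 + 2*X²)
Q = -210 (Q = -42*5 = -210)
(n(j(7)) + Q)² = ((-37 + 2*(-2)²) - 210)² = ((-37 + 2*4) - 210)² = ((-37 + 8) - 210)² = (-29 - 210)² = (-239)² = 57121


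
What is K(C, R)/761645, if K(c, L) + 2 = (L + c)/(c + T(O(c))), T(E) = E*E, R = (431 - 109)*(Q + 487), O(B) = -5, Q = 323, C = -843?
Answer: -261613/623025610 ≈ -0.00041991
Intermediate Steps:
R = 260820 (R = (431 - 109)*(323 + 487) = 322*810 = 260820)
T(E) = E²
K(c, L) = -2 + (L + c)/(25 + c) (K(c, L) = -2 + (L + c)/(c + (-5)²) = -2 + (L + c)/(c + 25) = -2 + (L + c)/(25 + c))
K(C, R)/761645 = ((-50 + 260820 - 1*(-843))/(25 - 843))/761645 = ((-50 + 260820 + 843)/(-818))*(1/761645) = -1/818*261613*(1/761645) = -261613/818*1/761645 = -261613/623025610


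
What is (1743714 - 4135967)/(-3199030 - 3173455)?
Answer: 2392253/6372485 ≈ 0.37540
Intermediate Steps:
(1743714 - 4135967)/(-3199030 - 3173455) = -2392253/(-6372485) = -2392253*(-1/6372485) = 2392253/6372485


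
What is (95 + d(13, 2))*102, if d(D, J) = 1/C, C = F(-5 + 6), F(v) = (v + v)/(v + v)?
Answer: 9792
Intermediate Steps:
F(v) = 1 (F(v) = (2*v)/((2*v)) = (2*v)*(1/(2*v)) = 1)
C = 1
d(D, J) = 1 (d(D, J) = 1/1 = 1)
(95 + d(13, 2))*102 = (95 + 1)*102 = 96*102 = 9792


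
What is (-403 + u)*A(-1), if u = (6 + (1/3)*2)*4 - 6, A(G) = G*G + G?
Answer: 0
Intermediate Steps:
A(G) = G + G² (A(G) = G² + G = G + G²)
u = 62/3 (u = (6 + (1*(⅓))*2)*4 - 6 = (6 + (⅓)*2)*4 - 6 = (6 + ⅔)*4 - 6 = (20/3)*4 - 6 = 80/3 - 6 = 62/3 ≈ 20.667)
(-403 + u)*A(-1) = (-403 + 62/3)*(-(1 - 1)) = -(-1147)*0/3 = -1147/3*0 = 0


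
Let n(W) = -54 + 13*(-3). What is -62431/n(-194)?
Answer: 62431/93 ≈ 671.30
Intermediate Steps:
n(W) = -93 (n(W) = -54 - 39 = -93)
-62431/n(-194) = -62431/(-93) = -62431*(-1/93) = 62431/93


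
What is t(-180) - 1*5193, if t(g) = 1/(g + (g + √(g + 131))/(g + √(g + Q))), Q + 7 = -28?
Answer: (36351 - 167318640*I - 934741*√215)/(-7 + 180*√215 + 32220*I) ≈ -5193.0 - 1.4305e-6*I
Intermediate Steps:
Q = -35 (Q = -7 - 28 = -35)
t(g) = 1/(g + (g + √(131 + g))/(g + √(-35 + g))) (t(g) = 1/(g + (g + √(g + 131))/(g + √(g - 35))) = 1/(g + (g + √(131 + g))/(g + √(-35 + g))))
t(-180) - 1*5193 = (-180 + √(-35 - 180))/(-180 + (-180)² + √(131 - 180) - 180*√(-35 - 180)) - 1*5193 = (-180 + √(-215))/(-180 + 32400 + √(-49) - 180*I*√215) - 5193 = (-180 + I*√215)/(-180 + 32400 + 7*I - 180*I*√215) - 5193 = (-180 + I*√215)/(32220 + 7*I - 180*I*√215) - 5193 = -5193 + (-180 + I*√215)/(32220 + 7*I - 180*I*√215)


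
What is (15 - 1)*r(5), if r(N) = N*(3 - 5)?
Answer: -140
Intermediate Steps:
r(N) = -2*N (r(N) = N*(-2) = -2*N)
(15 - 1)*r(5) = (15 - 1)*(-2*5) = 14*(-10) = -140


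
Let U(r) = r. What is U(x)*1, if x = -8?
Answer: -8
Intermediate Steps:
U(x)*1 = -8*1 = -8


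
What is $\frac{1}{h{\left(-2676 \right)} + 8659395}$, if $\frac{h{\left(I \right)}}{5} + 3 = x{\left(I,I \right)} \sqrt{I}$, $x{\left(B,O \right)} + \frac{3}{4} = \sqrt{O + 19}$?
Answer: $- \frac{2}{-17318760 + 20 \sqrt{1777533} + 15 i \sqrt{669}} \approx 1.1566 \cdot 10^{-7} + 2.595 \cdot 10^{-12} i$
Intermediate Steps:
$x{\left(B,O \right)} = - \frac{3}{4} + \sqrt{19 + O}$ ($x{\left(B,O \right)} = - \frac{3}{4} + \sqrt{O + 19} = - \frac{3}{4} + \sqrt{19 + O}$)
$h{\left(I \right)} = -15 + 5 \sqrt{I} \left(- \frac{3}{4} + \sqrt{19 + I}\right)$ ($h{\left(I \right)} = -15 + 5 \left(- \frac{3}{4} + \sqrt{19 + I}\right) \sqrt{I} = -15 + 5 \sqrt{I} \left(- \frac{3}{4} + \sqrt{19 + I}\right)$)
$\frac{1}{h{\left(-2676 \right)} + 8659395} = \frac{1}{\left(-15 + \sqrt{-2676} \left(- \frac{15}{4} + 5 \sqrt{19 - 2676}\right)\right) + 8659395} = \frac{1}{\left(-15 + 2 i \sqrt{669} \left(- \frac{15}{4} + 5 \sqrt{-2657}\right)\right) + 8659395} = \frac{1}{\left(-15 + 2 i \sqrt{669} \left(- \frac{15}{4} + 5 i \sqrt{2657}\right)\right) + 8659395} = \frac{1}{8659380 + 2 i \sqrt{669} \left(- \frac{15}{4} + 5 i \sqrt{2657}\right)}$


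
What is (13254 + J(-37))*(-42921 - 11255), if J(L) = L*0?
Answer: -718048704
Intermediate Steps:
J(L) = 0
(13254 + J(-37))*(-42921 - 11255) = (13254 + 0)*(-42921 - 11255) = 13254*(-54176) = -718048704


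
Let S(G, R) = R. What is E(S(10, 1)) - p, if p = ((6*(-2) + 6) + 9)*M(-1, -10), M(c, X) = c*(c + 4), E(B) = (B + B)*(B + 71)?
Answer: 153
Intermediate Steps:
E(B) = 2*B*(71 + B) (E(B) = (2*B)*(71 + B) = 2*B*(71 + B))
M(c, X) = c*(4 + c)
p = -9 (p = ((6*(-2) + 6) + 9)*(-(4 - 1)) = ((-12 + 6) + 9)*(-1*3) = (-6 + 9)*(-3) = 3*(-3) = -9)
E(S(10, 1)) - p = 2*1*(71 + 1) - 1*(-9) = 2*1*72 + 9 = 144 + 9 = 153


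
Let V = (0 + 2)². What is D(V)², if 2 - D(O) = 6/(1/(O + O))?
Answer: 2116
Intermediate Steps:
V = 4 (V = 2² = 4)
D(O) = 2 - 12*O (D(O) = 2 - 6/(1/(O + O)) = 2 - 6/(1/(2*O)) = 2 - 6*2*O = 2 - 12*O)
D(V)² = (2 - 12*4)² = (2 - 48)² = (-46)² = 2116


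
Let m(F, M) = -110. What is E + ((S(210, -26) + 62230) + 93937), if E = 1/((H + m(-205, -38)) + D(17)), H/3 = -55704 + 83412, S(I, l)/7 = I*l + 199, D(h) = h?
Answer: 9908919541/83031 ≈ 1.1934e+5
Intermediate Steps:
S(I, l) = 1393 + 7*I*l (S(I, l) = 7*(I*l + 199) = 7*(199 + I*l) = 1393 + 7*I*l)
H = 83124 (H = 3*(-55704 + 83412) = 3*27708 = 83124)
E = 1/83031 (E = 1/((83124 - 110) + 17) = 1/(83014 + 17) = 1/83031 ≈ 1.2044e-5)
E + ((S(210, -26) + 62230) + 93937) = 1/83031 + (((1393 + 7*210*(-26)) + 62230) + 93937) = 1/83031 + (((1393 - 38220) + 62230) + 93937) = 1/83031 + ((-36827 + 62230) + 93937) = 1/83031 + (25403 + 93937) = 1/83031 + 119340 = 9908919541/83031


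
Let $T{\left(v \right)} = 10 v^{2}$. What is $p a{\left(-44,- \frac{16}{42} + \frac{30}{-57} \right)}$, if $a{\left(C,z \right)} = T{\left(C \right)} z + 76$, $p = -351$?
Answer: $\frac{816425532}{133} \approx 6.1385 \cdot 10^{6}$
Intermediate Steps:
$a{\left(C,z \right)} = 76 + 10 z C^{2}$ ($a{\left(C,z \right)} = 10 C^{2} z + 76 = 10 z C^{2} + 76 = 76 + 10 z C^{2}$)
$p a{\left(-44,- \frac{16}{42} + \frac{30}{-57} \right)} = - 351 \left(76 + 10 \left(- \frac{16}{42} + \frac{30}{-57}\right) \left(-44\right)^{2}\right) = - 351 \left(76 + 10 \left(\left(-16\right) \frac{1}{42} + 30 \left(- \frac{1}{57}\right)\right) 1936\right) = - 351 \left(76 + 10 \left(- \frac{8}{21} - \frac{10}{19}\right) 1936\right) = - 351 \left(76 + 10 \left(- \frac{362}{399}\right) 1936\right) = - 351 \left(76 - \frac{7008320}{399}\right) = \left(-351\right) \left(- \frac{6977996}{399}\right) = \frac{816425532}{133}$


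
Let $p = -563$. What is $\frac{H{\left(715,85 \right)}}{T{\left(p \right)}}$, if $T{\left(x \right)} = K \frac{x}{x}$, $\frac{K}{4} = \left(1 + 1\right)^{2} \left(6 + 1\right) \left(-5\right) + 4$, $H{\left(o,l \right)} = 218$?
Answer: $- \frac{109}{272} \approx -0.40074$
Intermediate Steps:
$K = -544$ ($K = 4 \left(\left(1 + 1\right)^{2} \left(6 + 1\right) \left(-5\right) + 4\right) = 4 \left(2^{2} \cdot 7 \left(-5\right) + 4\right) = 4 \left(4 \left(-35\right) + 4\right) = 4 \left(-140 + 4\right) = 4 \left(-136\right) = -544$)
$T{\left(x \right)} = -544$ ($T{\left(x \right)} = - 544 \frac{x}{x} = \left(-544\right) 1 = -544$)
$\frac{H{\left(715,85 \right)}}{T{\left(p \right)}} = \frac{218}{-544} = 218 \left(- \frac{1}{544}\right) = - \frac{109}{272}$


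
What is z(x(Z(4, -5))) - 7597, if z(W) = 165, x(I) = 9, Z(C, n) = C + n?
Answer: -7432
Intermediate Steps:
z(x(Z(4, -5))) - 7597 = 165 - 7597 = -7432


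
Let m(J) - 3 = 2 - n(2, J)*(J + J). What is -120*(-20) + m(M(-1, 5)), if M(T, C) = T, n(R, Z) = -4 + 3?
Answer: 2403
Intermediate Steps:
n(R, Z) = -1
m(J) = 5 + 2*J (m(J) = 3 + (2 - (-1)*(J + J)) = 3 + (2 - (-1)*2*J) = 3 + (2 - (-2)*J) = 3 + (2 + 2*J) = 5 + 2*J)
-120*(-20) + m(M(-1, 5)) = -120*(-20) + (5 + 2*(-1)) = 2400 + (5 - 2) = 2400 + 3 = 2403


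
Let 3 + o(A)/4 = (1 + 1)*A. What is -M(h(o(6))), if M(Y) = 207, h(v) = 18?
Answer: -207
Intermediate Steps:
o(A) = -12 + 8*A (o(A) = -12 + 4*((1 + 1)*A) = -12 + 4*(2*A) = -12 + 8*A)
-M(h(o(6))) = -1*207 = -207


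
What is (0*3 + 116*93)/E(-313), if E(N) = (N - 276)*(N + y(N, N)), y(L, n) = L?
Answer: 174/5947 ≈ 0.029258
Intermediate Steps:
E(N) = 2*N*(-276 + N) (E(N) = (N - 276)*(N + N) = (-276 + N)*(2*N) = 2*N*(-276 + N))
(0*3 + 116*93)/E(-313) = (0*3 + 116*93)/((2*(-313)*(-276 - 313))) = (0 + 10788)/((2*(-313)*(-589))) = 10788/368714 = 10788*(1/368714) = 174/5947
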